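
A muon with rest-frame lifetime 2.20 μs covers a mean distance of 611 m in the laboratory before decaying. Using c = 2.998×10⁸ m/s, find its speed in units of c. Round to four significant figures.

0.6796c

Lab distance = (lab lifetime)·v = γτ·βc, so βγ = d/(cτ) = 611.0/(2.998×10⁸ × 2.200×10^-6) = 0.92638.
With βγ = 0.92638: γ² = 1 + (βγ)² = 1.85818, and β = (βγ)/γ = 0.92638/1.36315 = 0.6796.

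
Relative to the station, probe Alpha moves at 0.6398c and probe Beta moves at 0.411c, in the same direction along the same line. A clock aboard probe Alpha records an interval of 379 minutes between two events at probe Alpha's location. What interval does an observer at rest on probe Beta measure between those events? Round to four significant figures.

398.7 minutes

Transform probe Alpha's velocity into probe Beta's frame: (0.6398 − 0.411)/(1 − 0.6398·0.411) = 0.2288/0.7370422, so the relative speed is 0.31043c.
At |u| = 0.31043c, γ = (1 − 0.0963668)^(−1/2) = 1.052.
Probe Alpha's interval is proper; time dilation gives Δt_B = γΔτ = 1.052 × 379 minutes = 398.7 minutes.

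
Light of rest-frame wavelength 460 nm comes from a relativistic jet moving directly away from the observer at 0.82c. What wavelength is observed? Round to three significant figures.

Relativistic Doppler for wavelength: λ_obs = λ_src · √((1+β)/(1−β)).
With β = 0.82: factor = √(1.82/0.18) = 3.1798.
λ_obs = 460 × 3.1798 = 1460 nm.

1460 nm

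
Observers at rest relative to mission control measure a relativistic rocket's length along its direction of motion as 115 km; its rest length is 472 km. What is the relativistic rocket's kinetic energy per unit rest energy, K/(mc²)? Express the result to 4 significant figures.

From L = L₀/γ: γ = 472/115 = 4.10435.
Since K = (γ−1)mc², K/(mc²) = 4.10435 − 1 = 3.104.

3.104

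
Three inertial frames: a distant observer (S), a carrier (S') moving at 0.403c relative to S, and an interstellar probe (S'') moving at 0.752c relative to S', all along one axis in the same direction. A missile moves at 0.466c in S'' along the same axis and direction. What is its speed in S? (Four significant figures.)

0.9571c

Apply u = (u'+v)/(1+u'v) twice. Missile in the carrier frame: (0.466+0.752)/(1+0.466·0.752) = 1.218/1.350432 = 0.90193c.
That velocity, transformed to the rest frame of a distant observer: (0.90193+0.403)/(1+0.90193·0.403) = 1.30493/1.36347779 = 0.95706c.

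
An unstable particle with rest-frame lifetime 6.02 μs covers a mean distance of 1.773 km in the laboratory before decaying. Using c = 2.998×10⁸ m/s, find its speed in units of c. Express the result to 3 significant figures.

d = βγcτ ⇒ βγ = d/(cτ) = 1773 m / (1804.796 m) = 0.98238.
β = (βγ)/√(1+(βγ)²) = 0.98238/√1.96507 = 0.701.

0.701c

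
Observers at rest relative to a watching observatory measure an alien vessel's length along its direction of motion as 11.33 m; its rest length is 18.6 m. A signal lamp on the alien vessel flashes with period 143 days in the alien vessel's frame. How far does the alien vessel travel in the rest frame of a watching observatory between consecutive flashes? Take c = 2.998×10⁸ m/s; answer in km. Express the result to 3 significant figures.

4.82×10^12 km

From L = L₀/γ: γ = 18.6/11.33 = 1.64166.
β = √(1 − 1/γ²) = 0.79306. Lab-frame period = γτ = 1.64166×143 days = 234.76 days. Distance = βc × γτ = 0.79306 × 2.998×10⁸ m/s × 20283264 s = 4.8225×10^15 m = 4.82×10^12 km.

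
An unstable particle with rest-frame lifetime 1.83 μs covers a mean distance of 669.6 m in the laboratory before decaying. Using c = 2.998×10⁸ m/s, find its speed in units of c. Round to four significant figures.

0.7735c

d = βγcτ ⇒ βγ = d/(cτ) = 669.6 m / (548.634 m) = 1.2205.
β = (βγ)/√(1+(βγ)²) = 1.2205/√2.48962 = 0.7735.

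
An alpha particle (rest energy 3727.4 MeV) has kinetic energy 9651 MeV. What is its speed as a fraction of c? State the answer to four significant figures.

K = (γ−1)mc², so γ = 1 + 9651/3727.4 = 3.5892.
Then v/c = √(1 − γ⁻²) = √(1 − 0.0776255) = √0.9223745 = 0.9604.

0.9604c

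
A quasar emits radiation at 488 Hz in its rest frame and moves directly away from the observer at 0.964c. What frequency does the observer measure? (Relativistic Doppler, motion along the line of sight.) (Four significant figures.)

66.07 Hz

Relativistic Doppler (source moving away): f_obs = f_src · √((1−β)/(1+β)).
With β = 0.964: factor = √(0.036/1.964) = 0.13539.
f_obs = 488 × 0.13539 = 66.07 Hz.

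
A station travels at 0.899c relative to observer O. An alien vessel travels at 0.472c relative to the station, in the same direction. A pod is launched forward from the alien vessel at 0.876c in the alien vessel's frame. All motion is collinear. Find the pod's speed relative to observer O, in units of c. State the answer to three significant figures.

0.997c

Compose velocities in two stages. Stage 1 (into S'): u₁ = (0.876+0.472)/(1+0.876×0.472) = 0.95368.
Stage 2 (into S): u = (0.95368+0.899)/(1+0.95368×0.899) = 0.99748, so the speed is 0.997c.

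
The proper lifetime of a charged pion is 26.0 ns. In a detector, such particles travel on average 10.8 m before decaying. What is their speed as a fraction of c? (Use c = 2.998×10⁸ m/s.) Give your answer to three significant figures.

0.811c

Lab distance = (lab lifetime)·v = γτ·βc, so βγ = d/(cτ) = 10.80/(2.998×10⁸ × 2.600×10^-8) = 1.3855.
With βγ = 1.3855: γ² = 1 + (βγ)² = 2.91961, and β = (βγ)/γ = 1.3855/1.70869 = 0.811.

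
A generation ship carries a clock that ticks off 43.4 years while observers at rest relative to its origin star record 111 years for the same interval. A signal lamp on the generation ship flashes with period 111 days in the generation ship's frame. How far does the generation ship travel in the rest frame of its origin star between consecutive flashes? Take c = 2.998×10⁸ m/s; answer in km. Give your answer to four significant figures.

From Δt = γΔτ: γ = 111/43.4 = 2.5576.
β = √(1 − 1/γ²) = 0.92039. Lab-frame period = γτ = 2.5576×111 days = 283.89 days. Distance = βc × γτ = 0.92039 × 2.998×10⁸ m/s × 24528096 s = 6.7681×10^15 m = 6.768×10^12 km.

6.768×10^12 km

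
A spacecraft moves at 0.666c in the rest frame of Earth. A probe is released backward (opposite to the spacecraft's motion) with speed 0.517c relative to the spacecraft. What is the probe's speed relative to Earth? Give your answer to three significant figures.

0.227c

Relativistic velocity addition: u = (u' + v)/(1 + u'v/c²), with u' = −0.517c and v = 0.666c.
Numerator: −0.517 + 0.666 = 0.149. Denominator: 1 + (−0.517)(0.666) = 0.655678.
u = 0.149/0.655678 = 0.22725, so the speed is 0.227c.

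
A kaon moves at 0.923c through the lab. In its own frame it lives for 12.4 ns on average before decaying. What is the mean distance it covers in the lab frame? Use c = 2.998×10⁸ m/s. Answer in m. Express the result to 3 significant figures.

8.92 m

Lorentz factor: γ = (1 − 0.851929)^(−1/2) = 2.5988.
Lab-frame lifetime: Δt = γτ = 2.5988 × 12.4 ns = 32.225 ns.
Distance: d = vΔt = 0.923 × 2.998×10⁸ m/s × 3.2225×10^-8 s = 8.92 m.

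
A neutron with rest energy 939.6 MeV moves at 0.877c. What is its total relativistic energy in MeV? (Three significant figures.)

γ = 1/√(1 − β²) = 1/√(1 − 0.769129) = 1/√0.230871 = 1/0.48049 = 2.0812.
Total energy: E = γmc² = 2.0812 × 939.6 MeV = 1960 MeV.

1960 MeV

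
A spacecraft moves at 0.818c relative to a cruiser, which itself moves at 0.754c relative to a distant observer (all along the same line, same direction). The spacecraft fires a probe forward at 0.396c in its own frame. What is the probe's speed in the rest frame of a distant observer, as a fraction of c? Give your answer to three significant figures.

First combine the probe and spacecraft (S''→S'): u₁ = (0.396 + 0.818)/(1 + 0.396×0.818) = 1.214/1.323928 = 0.91697.
Then combine with the cruiser (S'→S): u = (0.91697 + 0.754)/(1 + 0.91697×0.754) = 1.67097/1.69139538 = 0.98792.

0.988c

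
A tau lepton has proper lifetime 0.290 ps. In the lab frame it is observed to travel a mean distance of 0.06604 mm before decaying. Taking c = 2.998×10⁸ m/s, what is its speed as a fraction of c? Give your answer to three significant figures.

0.605c

Lab distance = (lab lifetime)·v = γτ·βc, so βγ = d/(cτ) = 6.604×10^-5/(2.998×10⁸ × 2.900×10^-13) = 0.75959.
With βγ = 0.75959: γ² = 1 + (βγ)² = 1.576977, and β = (βγ)/γ = 0.75959/1.25578 = 0.605.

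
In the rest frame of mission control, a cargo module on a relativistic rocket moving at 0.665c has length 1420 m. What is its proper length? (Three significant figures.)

β² = 0.442225, so γ = 1/√0.557775 = 1.339.
Proper length: L₀ = γ·L = 1.339 × 1420 = 1900 m.

1900 m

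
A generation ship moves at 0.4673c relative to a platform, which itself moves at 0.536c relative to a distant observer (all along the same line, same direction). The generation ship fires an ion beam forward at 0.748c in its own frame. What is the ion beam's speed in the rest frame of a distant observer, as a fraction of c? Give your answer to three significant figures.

0.969c

Apply u = (u'+v)/(1+u'v) twice. Ion beam in the platform frame: (0.748+0.4673)/(1+0.748·0.4673) = 1.2153/1.3495404 = 0.90053c.
That velocity, transformed to the rest frame of a distant observer: (0.90053+0.536)/(1+0.90053·0.536) = 1.43653/1.48268408 = 0.96887c.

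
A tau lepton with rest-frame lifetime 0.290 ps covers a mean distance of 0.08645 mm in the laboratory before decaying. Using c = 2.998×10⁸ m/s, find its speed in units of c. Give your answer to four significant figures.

0.7051c

Let x = d/(cτ) = 8.645×10^-5 m / (2.998×10⁸ m/s × 2.900×10^-13 s) = 0.99434. Since d = βγcτ, x = βγ = β/√(1−β²).
Solving: β² = x²/(1+x²) = 0.988712/1.988712 = 0.497162, so β = 0.7051.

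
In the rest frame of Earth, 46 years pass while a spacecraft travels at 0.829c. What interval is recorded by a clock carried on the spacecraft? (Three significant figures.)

25.7 years

β² = 0.687241, so γ = 1/√0.312759 = 1.7881.
The spacecraft's clock runs slow as seen from Earth, so Δτ = Δt/γ = 46/1.7881 = 25.7 years.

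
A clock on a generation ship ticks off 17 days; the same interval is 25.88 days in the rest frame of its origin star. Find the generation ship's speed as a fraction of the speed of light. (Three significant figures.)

γ = Δt/Δτ = 25.88/17 = 1.5224.
β = √(1 − 1/γ²) = √(1 − 0.431462) = √0.568538 = 0.754.

0.754c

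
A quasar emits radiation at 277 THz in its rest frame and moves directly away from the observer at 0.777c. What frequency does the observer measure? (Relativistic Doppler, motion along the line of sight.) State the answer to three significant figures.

Relativistic Doppler (source moving away): f_obs = f_src · √((1−β)/(1+β)).
With β = 0.777: factor = √(0.223/1.777) = 0.35425.
f_obs = 277 × 0.35425 = 98.1 THz.

98.1 THz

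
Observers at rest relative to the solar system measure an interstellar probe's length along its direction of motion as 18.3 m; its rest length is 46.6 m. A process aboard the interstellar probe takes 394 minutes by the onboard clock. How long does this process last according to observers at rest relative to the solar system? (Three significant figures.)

γ = L₀/L = 46.6/18.3 = 2.54645.
The same γ dilates the second interval: 2.54645 × 394 minutes = 1000 minutes.

1000 minutes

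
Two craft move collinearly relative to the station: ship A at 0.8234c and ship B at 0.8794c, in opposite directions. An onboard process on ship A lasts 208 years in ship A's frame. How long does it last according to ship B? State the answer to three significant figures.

1330 years

Speed of ship A in ship B's frame: u = (v_A + v_B)/(1 + v_A v_B/c²) = (0.8234 + 0.8794)/(1 + 0.8234×0.8794) = 1.7028/1.72409796 = 0.98765; |u| = 0.98765c.
γ for this relative speed: γ = 1/√(1 − 0.975453) = 6.3826.
The clock on ship A records proper time, so ship B measures Δt = γΔτ = 6.3826 × 208 = 1330 years.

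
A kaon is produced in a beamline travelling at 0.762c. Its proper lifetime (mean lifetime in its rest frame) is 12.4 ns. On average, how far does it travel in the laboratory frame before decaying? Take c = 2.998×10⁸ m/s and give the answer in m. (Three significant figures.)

With β = 0.762, γ = 1/√(1 − 0.762²) = 1/√0.419356 = 1.5442.
Lab-frame lifetime: Δt = γτ = 1.5442 × 12.4 ns = 19.148 ns.
Distance: d = vΔt = 0.762 × 2.998×10⁸ m/s × 1.9148×10^-8 s = 4.37 m.

4.37 m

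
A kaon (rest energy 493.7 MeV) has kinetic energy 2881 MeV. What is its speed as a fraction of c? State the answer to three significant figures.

0.989c

γ = 1 + K/(mc²) = 1 + 2881/493.7 = 6.8355.
β = √(1 − 1/γ²) = √(1 − 0.0214022) = √0.9785978 = 0.989.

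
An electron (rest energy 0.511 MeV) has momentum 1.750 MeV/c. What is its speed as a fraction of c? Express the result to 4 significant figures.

0.9599c

βγ = pc/(mc²) = 1.750/0.511 = 3.4247.
Since γ² = 1 + (βγ)² = 12.7286, γ = √12.7286 = 3.56772, and β = (βγ)/γ = 3.4247/3.56772 = 0.9599.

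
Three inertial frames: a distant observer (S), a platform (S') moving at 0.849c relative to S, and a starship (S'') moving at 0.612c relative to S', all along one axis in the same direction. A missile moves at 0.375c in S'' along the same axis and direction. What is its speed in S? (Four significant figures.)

Apply u = (u'+v)/(1+u'v) twice. Missile in the platform frame: (0.375+0.612)/(1+0.375·0.612) = 0.987/1.2295 = 0.80277c.
That velocity, transformed to the rest frame of a distant observer: (0.80277+0.849)/(1+0.80277·0.849) = 1.65177/1.68155173 = 0.98229c.

0.9823c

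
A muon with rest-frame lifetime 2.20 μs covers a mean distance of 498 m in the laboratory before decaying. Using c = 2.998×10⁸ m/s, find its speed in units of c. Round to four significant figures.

0.6026c

Let x = d/(cτ) = 498.0 m / (2.998×10⁸ m/s × 2.200×10^-6 s) = 0.75505. Since d = βγcτ, x = βγ = β/√(1−β²).
Solving: β² = x²/(1+x²) = 0.570101/1.570101 = 0.363098, so β = 0.6026.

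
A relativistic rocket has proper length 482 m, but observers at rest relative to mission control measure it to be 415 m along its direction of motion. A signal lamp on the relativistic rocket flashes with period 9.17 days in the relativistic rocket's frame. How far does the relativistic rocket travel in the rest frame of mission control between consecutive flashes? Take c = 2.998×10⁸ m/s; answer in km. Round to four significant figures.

From L = L₀/γ: γ = 482/415 = 1.16145.
β = √(1 − 1/γ²) = 0.50862. Lab-frame period = γτ = 1.16145×9.17 days = 10.65 days. Distance = βc × γτ = 0.50862 × 2.998×10⁸ m/s × 920160 s = 1.4031×10^14 m = 1.403×10^11 km.

1.403×10^11 km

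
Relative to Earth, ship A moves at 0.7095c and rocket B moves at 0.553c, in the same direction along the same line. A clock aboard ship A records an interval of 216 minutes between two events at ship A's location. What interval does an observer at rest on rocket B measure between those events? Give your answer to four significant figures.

223.5 minutes

Speed of ship A in rocket B's frame: u = (v_A − v_B)/(1 − v_A v_B/c²) = (0.7095 − 0.553)/(1 − 0.7095×0.553) = 0.1565/0.6076465 = 0.25755; |u| = 0.25755c.
γ for this relative speed: γ = 1/√(1 − 0.066332) = 1.0349.
The clock on ship A records proper time, so rocket B measures Δt = γΔτ = 1.0349 × 216 = 223.5 minutes.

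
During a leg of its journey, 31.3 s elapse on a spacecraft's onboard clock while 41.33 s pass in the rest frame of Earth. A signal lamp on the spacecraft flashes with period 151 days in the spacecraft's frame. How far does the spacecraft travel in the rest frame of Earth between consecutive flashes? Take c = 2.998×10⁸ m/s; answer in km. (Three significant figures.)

3.37×10^12 km

γ = Δt/Δτ = 41.33/31.3 = 1.32045.
β = √(1 − 1/γ²) = 0.65305. Lab-frame period = γτ = 1.32045×151 days = 199.39 days. Distance = βc × γτ = 0.65305 × 2.998×10⁸ m/s × 17227296 s = 3.3728×10^15 m = 3.37×10^12 km.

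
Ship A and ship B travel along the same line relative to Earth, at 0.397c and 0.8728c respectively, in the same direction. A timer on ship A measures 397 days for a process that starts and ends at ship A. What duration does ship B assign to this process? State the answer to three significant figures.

579 days

Speed of ship A in ship B's frame: u = (v_A − v_B)/(1 − v_A v_B/c²) = (0.397 − 0.8728)/(1 − 0.397×0.8728) = −0.4758/0.6534984 = −0.72808; |u| = 0.72808c.
At |u| = 0.72808c, γ = (1 − 0.5301)^(−1/2) = 1.4588.
The clock on ship A records proper time, so ship B measures Δt = γΔτ = 1.4588 × 397 = 579 days.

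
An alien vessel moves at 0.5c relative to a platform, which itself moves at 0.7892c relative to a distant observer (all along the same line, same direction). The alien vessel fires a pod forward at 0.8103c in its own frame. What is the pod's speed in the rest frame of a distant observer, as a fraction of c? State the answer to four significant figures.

First combine the pod and alien vessel (S''→S'): u₁ = (0.8103 + 0.5)/(1 + 0.8103×0.5) = 1.3103/1.40515 = 0.9325.
Then combine with the platform (S'→S): u = (0.9325 + 0.7892)/(1 + 0.9325×0.7892) = 1.7217/1.735929 = 0.9918.

0.9918c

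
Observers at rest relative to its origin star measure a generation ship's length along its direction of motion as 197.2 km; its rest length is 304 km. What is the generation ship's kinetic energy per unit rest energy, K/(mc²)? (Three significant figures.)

Length contraction gives γ = L₀/L = 304/197.2 = 1.54158.
Since K = (γ−1)mc², K/(mc²) = 1.54158 − 1 = 0.542.

0.542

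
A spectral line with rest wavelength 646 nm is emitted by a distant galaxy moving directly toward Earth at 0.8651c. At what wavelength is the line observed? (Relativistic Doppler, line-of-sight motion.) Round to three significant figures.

Relativistic Doppler for wavelength: λ_obs = λ_src · √((1−β)/(1+β)).
With β = 0.8651: factor = √(0.1349/1.8651) = 0.26894.
λ_obs = 646 × 0.26894 = 174 nm.

174 nm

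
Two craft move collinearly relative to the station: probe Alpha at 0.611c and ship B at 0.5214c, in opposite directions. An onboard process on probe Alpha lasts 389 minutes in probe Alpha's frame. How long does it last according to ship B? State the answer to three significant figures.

759 minutes

Transform probe Alpha's velocity into ship B's frame: (0.611 + 0.5214)/(1 + 0.611·0.5214) = 1.1324/1.3185754, so the relative speed is 0.85881c.
γ for this relative speed: γ = 1/√(1 − 0.737555) = 1.952.
The clock on probe Alpha records proper time, so ship B measures Δt = γΔτ = 1.952 × 389 = 759 minutes.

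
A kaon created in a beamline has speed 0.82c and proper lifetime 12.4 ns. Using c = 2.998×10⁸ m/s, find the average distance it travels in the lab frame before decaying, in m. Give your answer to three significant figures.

With β = 0.82, γ = 1/√(1 − 0.82²) = 1/√0.3276 = 1.7471.
Lab-frame lifetime: Δt = γτ = 1.7471 × 12.4 ns = 21.664 ns.
Distance: d = vΔt = 0.82 × 2.998×10⁸ m/s × 2.1664×10^-8 s = 5.33 m.

5.33 m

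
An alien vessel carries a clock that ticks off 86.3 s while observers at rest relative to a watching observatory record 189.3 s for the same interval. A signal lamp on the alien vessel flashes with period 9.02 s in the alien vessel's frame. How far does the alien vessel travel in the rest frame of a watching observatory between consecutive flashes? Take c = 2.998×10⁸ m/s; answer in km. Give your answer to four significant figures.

5.279×10^6 km

From Δt = γΔτ: γ = 189.3/86.3 = 2.19351.
β = √(1 − 1/γ²) = 0.89004. Lab-frame period = γτ = 2.19351×9.02 s = 19.785 s. Distance = βc × γτ = 0.89004 × 2.998×10⁸ m/s × 19.785 s = 5.2793×10^9 m = 5.279×10^6 km.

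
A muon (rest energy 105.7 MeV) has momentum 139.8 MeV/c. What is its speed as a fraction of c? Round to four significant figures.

0.7977c

pc/(mc²) = 139.8/105.7 = 1.3226 = βγ = β/√(1−β²).
So β² = x²/(1 + x²) with x = 1.3226: x² = 1.74927, β² = 1.74927/2.74927 = 0.636267, β = 0.7977.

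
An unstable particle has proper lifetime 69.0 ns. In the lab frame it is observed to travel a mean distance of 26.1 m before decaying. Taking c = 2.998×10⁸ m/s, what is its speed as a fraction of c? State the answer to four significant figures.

d = βγcτ ⇒ βγ = d/(cτ) = 26.10 m / (20.6862 m) = 1.2617.
β = (βγ)/√(1+(βγ)²) = 1.2617/√2.59189 = 0.7837.

0.7837c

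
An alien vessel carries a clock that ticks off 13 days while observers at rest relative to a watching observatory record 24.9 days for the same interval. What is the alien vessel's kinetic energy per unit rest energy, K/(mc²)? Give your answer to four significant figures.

0.9154

The time-dilation ratio gives γ = 24.9/13 = 1.91538.
Since K = (γ−1)mc², K/(mc²) = 1.91538 − 1 = 0.9154.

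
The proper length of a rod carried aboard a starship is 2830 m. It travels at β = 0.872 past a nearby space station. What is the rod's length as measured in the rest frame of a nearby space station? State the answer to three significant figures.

1390 m

γ = 1/√(1 − β²) = 1/√(1 − 0.760384) = 1/√0.239616 = 1/0.489506 = 2.0429.
Along the direction of motion the measured length is L₀/γ = 2830/2.0429 = 1390 m.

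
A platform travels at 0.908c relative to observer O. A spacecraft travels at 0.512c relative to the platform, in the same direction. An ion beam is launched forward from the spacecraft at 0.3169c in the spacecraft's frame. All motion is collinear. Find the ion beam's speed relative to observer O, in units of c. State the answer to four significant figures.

First combine the ion beam and spacecraft (S''→S'): u₁ = (0.3169 + 0.512)/(1 + 0.3169×0.512) = 0.8289/1.1622528 = 0.71318.
Then combine with the platform (S'→S): u = (0.71318 + 0.908)/(1 + 0.71318×0.908) = 1.62118/1.64756744 = 0.98398.

0.9840c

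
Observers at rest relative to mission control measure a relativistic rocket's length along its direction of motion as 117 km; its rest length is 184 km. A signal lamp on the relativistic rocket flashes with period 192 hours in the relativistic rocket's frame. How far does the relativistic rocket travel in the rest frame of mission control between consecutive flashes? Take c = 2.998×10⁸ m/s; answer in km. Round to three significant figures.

2.52×10^11 km

Length contraction gives γ = L₀/L = 184/117 = 1.57265.
β = √(1 − 1/γ²) = 0.7718. Lab-frame period = γτ = 1.57265×192 hours = 301.95 hours. Distance = βc × γτ = 0.7718 × 2.998×10⁸ m/s × 1087020 s = 2.5152×10^14 m = 2.52×10^11 km.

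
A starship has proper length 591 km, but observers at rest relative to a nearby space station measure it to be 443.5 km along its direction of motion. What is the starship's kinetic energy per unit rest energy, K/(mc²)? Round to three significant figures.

0.333

From L = L₀/γ: γ = 591/443.5 = 1.33258.
K/(mc²) = γ − 1 = 1.33258 − 1 = 0.333.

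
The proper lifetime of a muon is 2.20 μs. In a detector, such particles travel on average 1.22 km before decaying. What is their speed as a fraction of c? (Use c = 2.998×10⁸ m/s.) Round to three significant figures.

0.880c

d = βγcτ ⇒ βγ = d/(cτ) = 1220 m / (659.56 m) = 1.8497.
β = (βγ)/√(1+(βγ)²) = 1.8497/√4.42139 = 0.880.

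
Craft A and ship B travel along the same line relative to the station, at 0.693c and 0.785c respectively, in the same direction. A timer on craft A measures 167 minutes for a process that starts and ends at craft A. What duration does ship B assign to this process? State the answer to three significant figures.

Transform craft A's velocity into ship B's frame: (0.693 − 0.785)/(1 − 0.693·0.785) = −0.092/0.455995, so the relative speed is 0.20176c.
γ for this relative speed: γ = 1/√(1 − 0.0407071) = 1.021.
Craft A's interval is proper; time dilation gives Δt_B = γΔτ = 1.021 × 167 minutes = 171 minutes.

171 minutes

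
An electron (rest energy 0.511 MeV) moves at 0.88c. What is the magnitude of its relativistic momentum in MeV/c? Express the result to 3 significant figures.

0.947 MeV/c

With β = 0.88, γ = 1/√(1 − 0.88²) = 1/√0.2256 = 2.1054.
Momentum: p = γβ·mc = 2.1054 × 0.88 × 0.511 MeV/c = 0.947 MeV/c.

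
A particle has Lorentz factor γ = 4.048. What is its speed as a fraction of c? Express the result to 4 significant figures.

0.9690c

β = √(1 − 1/γ²) = √(1 − 1/16.386304) = √0.938973 = 0.9690.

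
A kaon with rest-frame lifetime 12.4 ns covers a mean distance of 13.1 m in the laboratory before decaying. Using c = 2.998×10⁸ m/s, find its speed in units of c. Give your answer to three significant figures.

0.962c

Let x = d/(cτ) = 13.10 m / (2.998×10⁸ m/s × 1.240×10^-8 s) = 3.5239. Since d = βγcτ, x = βγ = β/√(1−β²).
Solving: β² = x²/(1+x²) = 12.4179/13.4179 = 0.925473, so β = 0.962.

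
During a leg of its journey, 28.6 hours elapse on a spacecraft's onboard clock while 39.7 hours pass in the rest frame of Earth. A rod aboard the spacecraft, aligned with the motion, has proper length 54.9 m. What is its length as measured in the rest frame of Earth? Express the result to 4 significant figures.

From Δt = γΔτ: γ = 39.7/28.6 = 1.38811.
L = L₀/γ = 54.9/1.38811 = 39.55 m.

39.55 m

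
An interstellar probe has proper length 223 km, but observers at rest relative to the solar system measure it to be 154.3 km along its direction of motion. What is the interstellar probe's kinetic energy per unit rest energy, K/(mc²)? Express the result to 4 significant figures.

0.4452

From L = L₀/γ: γ = 223/154.3 = 1.44524.
K/(mc²) = γ − 1 = 1.44524 − 1 = 0.4452.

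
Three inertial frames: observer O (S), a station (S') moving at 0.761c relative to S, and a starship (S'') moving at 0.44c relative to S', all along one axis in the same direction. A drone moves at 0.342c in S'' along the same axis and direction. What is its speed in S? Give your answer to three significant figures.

0.950c

Apply u = (u'+v)/(1+u'v) twice. Drone in the station frame: (0.342+0.44)/(1+0.342·0.44) = 0.782/1.15048 = 0.67972c.
That velocity, transformed to the rest frame of observer O: (0.67972+0.761)/(1+0.67972·0.761) = 1.44072/1.51726692 = 0.94955c.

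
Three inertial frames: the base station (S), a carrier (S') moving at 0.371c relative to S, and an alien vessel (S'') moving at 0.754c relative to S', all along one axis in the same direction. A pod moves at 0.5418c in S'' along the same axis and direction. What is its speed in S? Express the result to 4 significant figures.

Compose velocities in two stages. Stage 1 (into S'): u₁ = (0.5418+0.754)/(1+0.5418×0.754) = 0.91997.
Stage 2 (into S): u = (0.91997+0.371)/(1+0.91997×0.371) = 0.96247, so the speed is 0.9625c.

0.9625c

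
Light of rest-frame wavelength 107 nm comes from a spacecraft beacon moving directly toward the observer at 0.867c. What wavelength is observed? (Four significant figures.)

28.56 nm

Relativistic Doppler for wavelength: λ_obs = λ_src · √((1−β)/(1+β)).
With β = 0.867: factor = √(0.133/1.867) = 0.2669.
λ_obs = 107 × 0.2669 = 28.56 nm.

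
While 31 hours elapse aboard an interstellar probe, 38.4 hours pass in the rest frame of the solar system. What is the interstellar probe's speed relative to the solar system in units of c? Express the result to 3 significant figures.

0.590c

γ = Δt/Δτ = 38.4/31 = 1.2387.
β = √(1 − 1/γ²) = √(1 − 0.65173) = √0.34827 = 0.590.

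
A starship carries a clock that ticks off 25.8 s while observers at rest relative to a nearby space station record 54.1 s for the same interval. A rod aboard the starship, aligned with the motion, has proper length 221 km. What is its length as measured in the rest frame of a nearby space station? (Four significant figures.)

105.4 km

The time-dilation ratio gives γ = 54.1/25.8 = 2.0969.
The rod contracts by the same γ: 221 km / 2.0969 = 105.4 km.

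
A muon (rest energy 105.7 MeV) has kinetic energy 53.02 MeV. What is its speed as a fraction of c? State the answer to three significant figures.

0.746c

K = (γ−1)mc², so γ = 1 + 53.02/105.7 = 1.5016.
Then v/c = √(1 − γ⁻²) = √(1 − 0.443498) = √0.556502 = 0.746.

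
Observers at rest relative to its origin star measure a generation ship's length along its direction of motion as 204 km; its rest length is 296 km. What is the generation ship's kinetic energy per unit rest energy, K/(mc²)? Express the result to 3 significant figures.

γ = L₀/L = 296/204 = 1.45098.
K/(mc²) = γ − 1 = 1.45098 − 1 = 0.451.

0.451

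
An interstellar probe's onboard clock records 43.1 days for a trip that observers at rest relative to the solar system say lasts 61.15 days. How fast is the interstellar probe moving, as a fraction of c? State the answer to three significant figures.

0.709c

γ = Δt/Δτ = 61.15/43.1 = 1.4188.
β = √(1 − 1/γ²) = √(1 − 0.496773) = √0.503227 = 0.709.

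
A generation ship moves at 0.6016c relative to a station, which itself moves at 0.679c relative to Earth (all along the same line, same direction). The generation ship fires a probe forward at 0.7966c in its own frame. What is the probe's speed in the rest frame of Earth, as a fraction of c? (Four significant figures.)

Apply u = (u'+v)/(1+u'v) twice. Probe in the station frame: (0.7966+0.6016)/(1+0.7966·0.6016) = 1.3982/1.47923456 = 0.94522c.
That velocity, transformed to the rest frame of Earth: (0.94522+0.679)/(1+0.94522·0.679) = 1.62422/1.64180438 = 0.98929c.

0.9893c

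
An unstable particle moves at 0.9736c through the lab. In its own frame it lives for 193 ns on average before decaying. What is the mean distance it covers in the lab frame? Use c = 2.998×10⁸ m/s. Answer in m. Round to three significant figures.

β² = 0.94789696, so γ = 1/√0.05210304 = 4.381.
Lab-frame lifetime: Δt = γτ = 4.381 × 193 ns = 845.53 ns.
Distance: d = vΔt = 0.9736 × 2.998×10⁸ m/s × 8.4553×10^-7 s = 247 m.

247 m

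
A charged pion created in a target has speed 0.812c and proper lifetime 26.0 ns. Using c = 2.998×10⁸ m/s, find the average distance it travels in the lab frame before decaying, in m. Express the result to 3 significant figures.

γ = 1/√(1 − β²) = 1/√(1 − 0.659344) = 1/√0.340656 = 1/0.583657 = 1.7133.
Lab-frame lifetime: Δt = γτ = 1.7133 × 26.0 ns = 44.546 ns.
Distance: d = vΔt = 0.812 × 2.998×10⁸ m/s × 4.4546×10^-8 s = 10.8 m.

10.8 m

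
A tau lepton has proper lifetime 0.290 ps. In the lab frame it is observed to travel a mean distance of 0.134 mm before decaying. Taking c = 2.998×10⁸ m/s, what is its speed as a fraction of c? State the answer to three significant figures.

0.839c

d = βγcτ ⇒ βγ = d/(cτ) = 1.340×10^-4 m / (8.6942×10^-5 m) = 1.5413.
β = (βγ)/√(1+(βγ)²) = 1.5413/√3.37561 = 0.839.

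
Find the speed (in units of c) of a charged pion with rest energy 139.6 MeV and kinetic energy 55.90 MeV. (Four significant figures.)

0.7001c

K = (γ−1)mc², so γ = 1 + 55.90/139.6 = 1.4004.
Then v/c = √(1 − γ⁻²) = √(1 − 0.509913) = √0.490087 = 0.7001.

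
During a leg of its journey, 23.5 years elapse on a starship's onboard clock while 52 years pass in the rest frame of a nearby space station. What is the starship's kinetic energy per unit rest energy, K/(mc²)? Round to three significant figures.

1.21

The time-dilation ratio gives γ = 52/23.5 = 2.21277.
K/(mc²) = γ − 1 = 2.21277 − 1 = 1.21.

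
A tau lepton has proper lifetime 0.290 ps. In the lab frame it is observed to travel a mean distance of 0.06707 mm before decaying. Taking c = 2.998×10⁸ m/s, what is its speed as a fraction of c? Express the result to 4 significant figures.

0.6108c

d = βγcτ ⇒ βγ = d/(cτ) = 6.707×10^-5 m / (8.6942×10^-5 m) = 0.77143.
β = (βγ)/√(1+(βγ)²) = 0.77143/√1.595104 = 0.6108.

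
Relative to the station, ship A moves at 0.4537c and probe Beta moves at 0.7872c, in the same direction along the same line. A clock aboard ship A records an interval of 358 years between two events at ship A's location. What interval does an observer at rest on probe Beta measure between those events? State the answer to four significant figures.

418.8 years

Transform ship A's velocity into probe Beta's frame: (0.4537 − 0.7872)/(1 − 0.4537·0.7872) = −0.3335/0.64284736, so the relative speed is 0.51879c.
At |u| = 0.51879c, γ = (1 − 0.269143)^(−1/2) = 1.1697.
Ship A's interval is proper; time dilation gives Δt_B = γΔτ = 1.1697 × 358 years = 418.8 years.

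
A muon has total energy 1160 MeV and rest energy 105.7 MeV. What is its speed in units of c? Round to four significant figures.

0.9958c

Total energy E = γmc² gives γ = 1160/105.7 = 10.974.
Hence β = √(1 − 1/γ²) = √(1 − 0.00830367) = √0.99169633 = 0.9958.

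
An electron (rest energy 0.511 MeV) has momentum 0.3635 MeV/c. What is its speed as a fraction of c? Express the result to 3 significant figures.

βγ = pc/(mc²) = 0.3635/0.511 = 0.71135.
Since γ² = 1 + (βγ)² = 1.506019, γ = √1.506019 = 1.2272, and β = (βγ)/γ = 0.71135/1.2272 = 0.580.

0.580c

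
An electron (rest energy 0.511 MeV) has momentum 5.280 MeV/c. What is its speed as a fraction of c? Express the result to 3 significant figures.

0.995c

pc/(mc²) = 5.280/0.511 = 10.333 = βγ = β/√(1−β²).
So β² = x²/(1 + x²) with x = 10.333: x² = 106.771, β² = 106.771/107.771 = 0.990721, β = 0.995.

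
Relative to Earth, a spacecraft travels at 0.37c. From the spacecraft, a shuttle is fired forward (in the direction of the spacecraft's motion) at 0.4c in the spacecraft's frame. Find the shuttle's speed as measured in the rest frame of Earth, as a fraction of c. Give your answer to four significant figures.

Relativistic velocity addition: u = (u' + v)/(1 + u'v/c²), with u' = 0.4c and v = 0.37c.
Numerator: 0.4 + 0.37 = 0.77. Denominator: 1 + (0.4)(0.37) = 1.148.
u = 0.77/1.148 = 0.67073, so the speed is 0.6707c.

0.6707c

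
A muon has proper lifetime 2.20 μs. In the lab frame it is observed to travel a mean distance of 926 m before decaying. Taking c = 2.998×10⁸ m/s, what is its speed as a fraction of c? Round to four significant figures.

0.8145c

d = βγcτ ⇒ βγ = d/(cτ) = 926.0 m / (659.56 m) = 1.404.
β = (βγ)/√(1+(βγ)²) = 1.404/√2.97122 = 0.8145.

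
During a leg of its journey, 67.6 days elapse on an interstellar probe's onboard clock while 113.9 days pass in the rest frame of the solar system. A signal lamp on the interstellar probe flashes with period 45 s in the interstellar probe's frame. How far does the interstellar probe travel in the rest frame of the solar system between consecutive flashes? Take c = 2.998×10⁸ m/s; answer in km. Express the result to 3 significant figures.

The time-dilation ratio gives γ = 113.9/67.6 = 1.68491.
β = √(1 − 1/γ²) = 0.80483. Lab-frame period = γτ = 1.68491×45 s = 75.821 s. Distance = βc × γτ = 0.80483 × 2.998×10⁸ m/s × 75.821 s = 1.8295×10^10 m = 1.83×10^7 km.

1.83×10^7 km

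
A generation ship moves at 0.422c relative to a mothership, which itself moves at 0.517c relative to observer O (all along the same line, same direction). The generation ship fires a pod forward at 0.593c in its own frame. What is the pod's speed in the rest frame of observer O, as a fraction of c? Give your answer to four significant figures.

Compose velocities in two stages. Stage 1 (into S'): u₁ = (0.593+0.422)/(1+0.593×0.422) = 0.81184.
Stage 2 (into S): u = (0.81184+0.517)/(1+0.81184×0.517) = 0.93599, so the speed is 0.9360c.

0.9360c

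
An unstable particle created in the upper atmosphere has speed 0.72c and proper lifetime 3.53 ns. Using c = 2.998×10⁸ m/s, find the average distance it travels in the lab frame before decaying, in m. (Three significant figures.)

1.10 m

γ = 1/√(1 − β²) = 1/√(1 − 0.5184) = 1/√0.4816 = 1/0.693974 = 1.441.
Lab-frame lifetime: Δt = γτ = 1.441 × 3.53 ns = 5.0867 ns.
Distance: d = vΔt = 0.72 × 2.998×10⁸ m/s × 5.0867×10^-9 s = 1.10 m.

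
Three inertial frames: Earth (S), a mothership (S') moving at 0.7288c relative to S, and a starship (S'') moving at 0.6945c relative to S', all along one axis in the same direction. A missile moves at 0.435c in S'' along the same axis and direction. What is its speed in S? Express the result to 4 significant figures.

Compose velocities in two stages. Stage 1 (into S'): u₁ = (0.435+0.6945)/(1+0.435×0.6945) = 0.86744.
Stage 2 (into S): u = (0.86744+0.7288)/(1+0.86744×0.7288) = 0.97797, so the speed is 0.9780c.

0.9780c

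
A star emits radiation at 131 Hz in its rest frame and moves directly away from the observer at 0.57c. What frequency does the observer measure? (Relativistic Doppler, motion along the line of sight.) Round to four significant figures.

Relativistic Doppler (source moving away): f_obs = f_src · √((1−β)/(1+β)).
With β = 0.57: factor = √(0.43/1.57) = 0.52334.
f_obs = 131 × 0.52334 = 68.56 Hz.

68.56 Hz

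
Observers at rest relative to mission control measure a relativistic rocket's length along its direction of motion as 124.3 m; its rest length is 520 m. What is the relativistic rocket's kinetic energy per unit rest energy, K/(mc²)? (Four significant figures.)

3.183

γ = L₀/L = 520/124.3 = 4.18343.
Since K = (γ−1)mc², K/(mc²) = 4.18343 − 1 = 3.183.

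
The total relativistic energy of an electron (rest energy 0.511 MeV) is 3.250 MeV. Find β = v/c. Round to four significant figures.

0.9876

γ = E/(mc²) = 3.250/0.511 = 6.3601.
β = √(1 − 1/γ²) = √(1 − 0.0247213) = √0.9752787 = 0.9876.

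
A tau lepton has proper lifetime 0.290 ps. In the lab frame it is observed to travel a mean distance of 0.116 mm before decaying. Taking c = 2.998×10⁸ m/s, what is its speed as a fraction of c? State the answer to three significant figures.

0.800c

Lab distance = (lab lifetime)·v = γτ·βc, so βγ = d/(cτ) = 1.160×10^-4/(2.998×10⁸ × 2.900×10^-13) = 1.3342.
With βγ = 1.3342: γ² = 1 + (βγ)² = 2.78009, and β = (βγ)/γ = 1.3342/1.66736 = 0.800.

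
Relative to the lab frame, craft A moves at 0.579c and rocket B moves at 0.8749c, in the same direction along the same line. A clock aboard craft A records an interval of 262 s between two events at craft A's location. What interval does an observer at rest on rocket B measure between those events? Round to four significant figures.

327.4 s

Transform craft A's velocity into rocket B's frame: (0.579 − 0.8749)/(1 − 0.579·0.8749) = −0.2959/0.4934329, so the relative speed is 0.59968c.
At |u| = 0.59968c, γ = (1 − 0.359616)^(−1/2) = 1.2496.
Craft A's interval is proper; time dilation gives Δt_B = γΔτ = 1.2496 × 262 s = 327.4 s.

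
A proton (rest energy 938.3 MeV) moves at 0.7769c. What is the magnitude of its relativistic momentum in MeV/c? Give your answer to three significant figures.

With β = 0.7769, γ = 1/√(1 − 0.7769²) = 1/√0.39642639 = 1.5882.
Momentum: p = γβ·mc = 1.5882 × 0.7769 × 938.3 MeV/c = 1160 MeV/c.

1160 MeV/c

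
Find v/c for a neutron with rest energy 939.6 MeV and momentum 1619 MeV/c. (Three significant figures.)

0.865

pc/(mc²) = 1619/939.6 = 1.7231 = βγ = β/√(1−β²).
So β² = x²/(1 + x²) with x = 1.7231: x² = 2.96907, β² = 2.96907/3.96907 = 0.748052, β = 0.865.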